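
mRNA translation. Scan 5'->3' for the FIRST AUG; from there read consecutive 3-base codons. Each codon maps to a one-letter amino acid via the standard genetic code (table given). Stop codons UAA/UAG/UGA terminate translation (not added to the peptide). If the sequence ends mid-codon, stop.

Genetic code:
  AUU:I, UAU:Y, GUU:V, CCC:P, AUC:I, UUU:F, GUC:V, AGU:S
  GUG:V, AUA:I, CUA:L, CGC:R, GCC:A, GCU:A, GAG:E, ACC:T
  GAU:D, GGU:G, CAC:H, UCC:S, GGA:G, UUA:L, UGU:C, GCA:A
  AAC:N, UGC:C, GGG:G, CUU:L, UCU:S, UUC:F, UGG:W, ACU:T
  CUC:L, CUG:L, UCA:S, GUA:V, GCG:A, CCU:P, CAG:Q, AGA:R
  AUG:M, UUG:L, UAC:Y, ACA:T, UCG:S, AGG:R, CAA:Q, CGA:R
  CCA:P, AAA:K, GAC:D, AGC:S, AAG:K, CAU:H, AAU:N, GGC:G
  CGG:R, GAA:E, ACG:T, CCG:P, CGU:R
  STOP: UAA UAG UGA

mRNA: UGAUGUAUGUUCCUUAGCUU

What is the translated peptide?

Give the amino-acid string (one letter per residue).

start AUG at pos 2
pos 2: AUG -> M; peptide=M
pos 5: UAU -> Y; peptide=MY
pos 8: GUU -> V; peptide=MYV
pos 11: CCU -> P; peptide=MYVP
pos 14: UAG -> STOP

Answer: MYVP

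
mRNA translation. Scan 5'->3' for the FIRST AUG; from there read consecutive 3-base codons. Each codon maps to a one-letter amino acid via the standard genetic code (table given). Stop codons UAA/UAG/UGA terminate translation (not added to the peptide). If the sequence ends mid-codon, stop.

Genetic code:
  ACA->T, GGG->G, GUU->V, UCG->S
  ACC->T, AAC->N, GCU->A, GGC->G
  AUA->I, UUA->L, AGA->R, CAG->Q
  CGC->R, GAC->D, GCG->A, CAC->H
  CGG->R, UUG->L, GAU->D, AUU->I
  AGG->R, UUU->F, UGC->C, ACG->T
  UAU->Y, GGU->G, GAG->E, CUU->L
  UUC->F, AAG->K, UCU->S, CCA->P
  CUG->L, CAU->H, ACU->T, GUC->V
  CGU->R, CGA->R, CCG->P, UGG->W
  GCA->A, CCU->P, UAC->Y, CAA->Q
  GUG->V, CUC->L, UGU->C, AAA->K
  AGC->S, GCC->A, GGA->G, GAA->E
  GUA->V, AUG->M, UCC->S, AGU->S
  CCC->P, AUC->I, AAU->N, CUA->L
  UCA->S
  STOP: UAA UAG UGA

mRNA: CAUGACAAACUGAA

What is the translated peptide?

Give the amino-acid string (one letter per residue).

start AUG at pos 1
pos 1: AUG -> M; peptide=M
pos 4: ACA -> T; peptide=MT
pos 7: AAC -> N; peptide=MTN
pos 10: UGA -> STOP

Answer: MTN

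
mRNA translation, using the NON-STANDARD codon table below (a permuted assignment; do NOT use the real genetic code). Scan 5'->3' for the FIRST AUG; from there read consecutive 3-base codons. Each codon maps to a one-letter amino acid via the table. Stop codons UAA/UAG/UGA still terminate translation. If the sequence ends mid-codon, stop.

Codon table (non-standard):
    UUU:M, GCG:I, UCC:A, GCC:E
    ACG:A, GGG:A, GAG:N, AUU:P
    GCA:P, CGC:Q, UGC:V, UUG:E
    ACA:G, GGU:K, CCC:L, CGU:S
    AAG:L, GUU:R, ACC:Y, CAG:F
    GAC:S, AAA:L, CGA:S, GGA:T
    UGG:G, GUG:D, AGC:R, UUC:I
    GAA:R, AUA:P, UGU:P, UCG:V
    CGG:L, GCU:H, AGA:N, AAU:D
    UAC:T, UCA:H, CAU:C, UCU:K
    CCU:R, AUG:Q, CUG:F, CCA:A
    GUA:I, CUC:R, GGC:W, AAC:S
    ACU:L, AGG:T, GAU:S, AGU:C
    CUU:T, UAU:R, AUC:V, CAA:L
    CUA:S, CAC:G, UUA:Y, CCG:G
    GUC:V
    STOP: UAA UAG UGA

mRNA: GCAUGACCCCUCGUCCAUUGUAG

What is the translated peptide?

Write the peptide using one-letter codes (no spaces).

start AUG at pos 2
pos 2: AUG -> Q; peptide=Q
pos 5: ACC -> Y; peptide=QY
pos 8: CCU -> R; peptide=QYR
pos 11: CGU -> S; peptide=QYRS
pos 14: CCA -> A; peptide=QYRSA
pos 17: UUG -> E; peptide=QYRSAE
pos 20: UAG -> STOP

Answer: QYRSAE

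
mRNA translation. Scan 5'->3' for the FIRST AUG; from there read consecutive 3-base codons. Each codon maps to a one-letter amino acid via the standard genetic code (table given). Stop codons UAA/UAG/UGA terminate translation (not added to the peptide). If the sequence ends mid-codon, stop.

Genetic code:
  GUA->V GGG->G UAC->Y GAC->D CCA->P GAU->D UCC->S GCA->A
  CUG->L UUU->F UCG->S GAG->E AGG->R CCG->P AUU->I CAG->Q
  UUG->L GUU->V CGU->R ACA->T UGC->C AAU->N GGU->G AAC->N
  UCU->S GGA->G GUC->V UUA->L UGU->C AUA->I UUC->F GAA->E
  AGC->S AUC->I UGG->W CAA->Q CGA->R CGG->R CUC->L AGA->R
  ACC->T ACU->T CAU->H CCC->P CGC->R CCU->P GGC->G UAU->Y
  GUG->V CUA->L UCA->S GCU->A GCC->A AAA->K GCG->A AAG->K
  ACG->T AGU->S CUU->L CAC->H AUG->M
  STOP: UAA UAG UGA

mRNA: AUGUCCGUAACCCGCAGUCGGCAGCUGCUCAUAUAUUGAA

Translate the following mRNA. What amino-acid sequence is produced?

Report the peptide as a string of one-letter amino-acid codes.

start AUG at pos 0
pos 0: AUG -> M; peptide=M
pos 3: UCC -> S; peptide=MS
pos 6: GUA -> V; peptide=MSV
pos 9: ACC -> T; peptide=MSVT
pos 12: CGC -> R; peptide=MSVTR
pos 15: AGU -> S; peptide=MSVTRS
pos 18: CGG -> R; peptide=MSVTRSR
pos 21: CAG -> Q; peptide=MSVTRSRQ
pos 24: CUG -> L; peptide=MSVTRSRQL
pos 27: CUC -> L; peptide=MSVTRSRQLL
pos 30: AUA -> I; peptide=MSVTRSRQLLI
pos 33: UAU -> Y; peptide=MSVTRSRQLLIY
pos 36: UGA -> STOP

Answer: MSVTRSRQLLIY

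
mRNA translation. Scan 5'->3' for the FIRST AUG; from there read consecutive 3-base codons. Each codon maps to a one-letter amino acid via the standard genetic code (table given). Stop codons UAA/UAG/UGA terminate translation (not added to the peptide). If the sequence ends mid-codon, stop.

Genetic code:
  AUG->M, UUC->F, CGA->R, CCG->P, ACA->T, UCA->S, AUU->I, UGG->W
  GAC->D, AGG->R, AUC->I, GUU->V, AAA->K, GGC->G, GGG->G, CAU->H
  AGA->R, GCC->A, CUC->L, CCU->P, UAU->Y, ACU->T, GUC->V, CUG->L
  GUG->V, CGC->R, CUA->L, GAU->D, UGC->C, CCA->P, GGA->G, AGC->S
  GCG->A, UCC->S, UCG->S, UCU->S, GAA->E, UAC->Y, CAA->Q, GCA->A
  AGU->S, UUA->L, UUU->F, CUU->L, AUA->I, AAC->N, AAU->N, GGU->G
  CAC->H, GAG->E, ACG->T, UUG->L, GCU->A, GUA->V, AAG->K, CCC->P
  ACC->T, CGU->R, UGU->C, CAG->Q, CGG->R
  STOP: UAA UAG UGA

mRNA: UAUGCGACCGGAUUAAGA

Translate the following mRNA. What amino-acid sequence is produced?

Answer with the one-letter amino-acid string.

start AUG at pos 1
pos 1: AUG -> M; peptide=M
pos 4: CGA -> R; peptide=MR
pos 7: CCG -> P; peptide=MRP
pos 10: GAU -> D; peptide=MRPD
pos 13: UAA -> STOP

Answer: MRPD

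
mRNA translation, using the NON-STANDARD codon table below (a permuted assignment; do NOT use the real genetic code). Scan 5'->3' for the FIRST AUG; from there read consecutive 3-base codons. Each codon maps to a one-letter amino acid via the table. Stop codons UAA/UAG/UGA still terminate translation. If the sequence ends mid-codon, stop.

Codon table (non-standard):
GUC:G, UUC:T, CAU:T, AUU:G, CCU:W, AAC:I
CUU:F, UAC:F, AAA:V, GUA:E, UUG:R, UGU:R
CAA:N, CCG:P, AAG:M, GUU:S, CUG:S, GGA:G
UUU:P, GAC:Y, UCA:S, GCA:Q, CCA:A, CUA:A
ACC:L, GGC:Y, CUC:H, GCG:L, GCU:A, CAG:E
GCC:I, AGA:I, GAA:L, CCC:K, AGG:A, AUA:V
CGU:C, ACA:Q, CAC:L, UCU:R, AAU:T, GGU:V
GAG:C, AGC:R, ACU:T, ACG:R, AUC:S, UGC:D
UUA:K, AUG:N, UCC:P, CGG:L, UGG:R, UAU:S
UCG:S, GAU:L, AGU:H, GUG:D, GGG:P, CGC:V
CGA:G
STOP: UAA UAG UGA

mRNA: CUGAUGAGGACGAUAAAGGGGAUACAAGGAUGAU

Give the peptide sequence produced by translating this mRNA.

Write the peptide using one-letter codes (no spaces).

start AUG at pos 3
pos 3: AUG -> N; peptide=N
pos 6: AGG -> A; peptide=NA
pos 9: ACG -> R; peptide=NAR
pos 12: AUA -> V; peptide=NARV
pos 15: AAG -> M; peptide=NARVM
pos 18: GGG -> P; peptide=NARVMP
pos 21: AUA -> V; peptide=NARVMPV
pos 24: CAA -> N; peptide=NARVMPVN
pos 27: GGA -> G; peptide=NARVMPVNG
pos 30: UGA -> STOP

Answer: NARVMPVNG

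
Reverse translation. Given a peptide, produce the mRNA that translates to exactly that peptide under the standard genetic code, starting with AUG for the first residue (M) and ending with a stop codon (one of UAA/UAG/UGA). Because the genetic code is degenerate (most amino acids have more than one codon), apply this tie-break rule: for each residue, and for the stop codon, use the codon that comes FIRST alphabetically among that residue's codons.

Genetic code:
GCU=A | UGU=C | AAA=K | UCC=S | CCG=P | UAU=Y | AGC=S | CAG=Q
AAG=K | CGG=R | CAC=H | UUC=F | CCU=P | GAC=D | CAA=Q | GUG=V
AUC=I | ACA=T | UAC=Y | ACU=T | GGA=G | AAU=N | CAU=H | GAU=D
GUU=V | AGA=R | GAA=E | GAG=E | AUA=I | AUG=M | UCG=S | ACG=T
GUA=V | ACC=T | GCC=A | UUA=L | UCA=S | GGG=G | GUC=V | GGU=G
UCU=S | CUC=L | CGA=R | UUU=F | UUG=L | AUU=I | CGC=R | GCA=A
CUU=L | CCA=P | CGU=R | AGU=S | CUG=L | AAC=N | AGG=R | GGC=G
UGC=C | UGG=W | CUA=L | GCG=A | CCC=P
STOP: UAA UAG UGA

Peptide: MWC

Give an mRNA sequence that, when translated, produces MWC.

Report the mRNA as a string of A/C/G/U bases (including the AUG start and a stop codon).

residue 1: M -> AUG (start codon)
residue 2: W -> UGG (only codon)
residue 3: C codons sorted = UGC,UGU -> pick first = UGC
terminator: stop codons sorted = UAA,UAG,UGA -> pick first = UAA

Answer: mRNA: AUGUGGUGCUAA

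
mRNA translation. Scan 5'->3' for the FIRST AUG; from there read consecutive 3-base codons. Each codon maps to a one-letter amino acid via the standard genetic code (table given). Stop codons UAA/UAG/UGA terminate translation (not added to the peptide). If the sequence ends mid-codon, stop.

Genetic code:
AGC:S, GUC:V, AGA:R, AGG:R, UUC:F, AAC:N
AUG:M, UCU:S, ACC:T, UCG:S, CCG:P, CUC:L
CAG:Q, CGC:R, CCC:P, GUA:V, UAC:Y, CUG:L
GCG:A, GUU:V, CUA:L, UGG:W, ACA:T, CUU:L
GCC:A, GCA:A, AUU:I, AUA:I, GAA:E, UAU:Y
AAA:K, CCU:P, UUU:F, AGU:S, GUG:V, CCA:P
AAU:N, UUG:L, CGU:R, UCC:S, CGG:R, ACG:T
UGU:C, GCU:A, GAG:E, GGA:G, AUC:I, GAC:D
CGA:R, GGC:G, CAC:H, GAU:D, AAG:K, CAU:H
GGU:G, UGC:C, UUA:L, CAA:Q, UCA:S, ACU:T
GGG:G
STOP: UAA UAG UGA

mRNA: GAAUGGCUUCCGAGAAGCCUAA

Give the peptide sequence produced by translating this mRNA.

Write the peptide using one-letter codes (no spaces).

start AUG at pos 2
pos 2: AUG -> M; peptide=M
pos 5: GCU -> A; peptide=MA
pos 8: UCC -> S; peptide=MAS
pos 11: GAG -> E; peptide=MASE
pos 14: AAG -> K; peptide=MASEK
pos 17: CCU -> P; peptide=MASEKP
pos 20: only 2 nt remain (<3), stop (end of mRNA)

Answer: MASEKP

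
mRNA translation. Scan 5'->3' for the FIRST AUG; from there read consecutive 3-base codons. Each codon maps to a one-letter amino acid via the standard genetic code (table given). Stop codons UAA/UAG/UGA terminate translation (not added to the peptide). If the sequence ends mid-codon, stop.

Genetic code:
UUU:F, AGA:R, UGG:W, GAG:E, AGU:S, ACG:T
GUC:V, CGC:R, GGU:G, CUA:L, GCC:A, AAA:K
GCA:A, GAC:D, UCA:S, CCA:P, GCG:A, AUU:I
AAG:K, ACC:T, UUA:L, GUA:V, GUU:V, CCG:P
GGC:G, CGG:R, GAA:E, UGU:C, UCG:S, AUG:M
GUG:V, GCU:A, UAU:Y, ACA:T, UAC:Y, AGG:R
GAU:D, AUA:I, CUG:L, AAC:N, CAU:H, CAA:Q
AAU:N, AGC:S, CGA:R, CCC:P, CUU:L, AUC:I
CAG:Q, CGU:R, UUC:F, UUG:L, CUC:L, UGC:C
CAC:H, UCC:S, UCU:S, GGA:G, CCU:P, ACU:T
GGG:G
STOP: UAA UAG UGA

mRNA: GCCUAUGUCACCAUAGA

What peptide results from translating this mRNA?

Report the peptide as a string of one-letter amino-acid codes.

Answer: MSP

Derivation:
start AUG at pos 4
pos 4: AUG -> M; peptide=M
pos 7: UCA -> S; peptide=MS
pos 10: CCA -> P; peptide=MSP
pos 13: UAG -> STOP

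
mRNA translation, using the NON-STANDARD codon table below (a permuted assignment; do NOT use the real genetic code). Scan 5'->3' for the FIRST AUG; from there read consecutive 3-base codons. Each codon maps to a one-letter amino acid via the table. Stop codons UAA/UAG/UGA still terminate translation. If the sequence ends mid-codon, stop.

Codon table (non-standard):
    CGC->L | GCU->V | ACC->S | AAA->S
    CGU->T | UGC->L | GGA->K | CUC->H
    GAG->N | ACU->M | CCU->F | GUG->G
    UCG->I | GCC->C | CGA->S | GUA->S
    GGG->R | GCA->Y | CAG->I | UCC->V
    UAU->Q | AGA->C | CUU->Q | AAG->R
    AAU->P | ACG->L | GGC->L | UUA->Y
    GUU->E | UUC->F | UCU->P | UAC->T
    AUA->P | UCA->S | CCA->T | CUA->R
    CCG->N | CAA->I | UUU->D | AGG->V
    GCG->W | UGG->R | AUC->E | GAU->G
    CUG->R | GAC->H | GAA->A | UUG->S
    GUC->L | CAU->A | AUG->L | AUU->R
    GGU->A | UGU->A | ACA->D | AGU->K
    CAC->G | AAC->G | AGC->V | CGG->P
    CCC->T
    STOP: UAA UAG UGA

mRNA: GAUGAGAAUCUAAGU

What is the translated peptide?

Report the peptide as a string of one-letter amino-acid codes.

Answer: LCE

Derivation:
start AUG at pos 1
pos 1: AUG -> L; peptide=L
pos 4: AGA -> C; peptide=LC
pos 7: AUC -> E; peptide=LCE
pos 10: UAA -> STOP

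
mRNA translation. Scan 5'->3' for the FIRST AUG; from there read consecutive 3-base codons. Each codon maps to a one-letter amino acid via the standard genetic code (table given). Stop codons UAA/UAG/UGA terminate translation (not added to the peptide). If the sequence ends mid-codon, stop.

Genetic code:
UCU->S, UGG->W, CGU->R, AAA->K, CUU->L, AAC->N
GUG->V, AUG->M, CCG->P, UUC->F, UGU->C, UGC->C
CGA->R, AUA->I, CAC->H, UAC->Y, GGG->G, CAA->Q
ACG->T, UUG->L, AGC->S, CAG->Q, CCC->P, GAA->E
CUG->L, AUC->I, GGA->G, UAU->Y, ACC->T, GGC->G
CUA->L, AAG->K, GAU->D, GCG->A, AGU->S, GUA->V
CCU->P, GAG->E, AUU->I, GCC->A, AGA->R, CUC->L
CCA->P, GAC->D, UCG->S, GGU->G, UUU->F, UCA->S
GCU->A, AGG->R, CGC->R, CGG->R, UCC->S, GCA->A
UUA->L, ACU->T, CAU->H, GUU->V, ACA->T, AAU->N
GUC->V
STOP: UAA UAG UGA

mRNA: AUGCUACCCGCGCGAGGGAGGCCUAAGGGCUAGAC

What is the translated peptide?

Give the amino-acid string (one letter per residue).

Answer: MLPARGRPKG

Derivation:
start AUG at pos 0
pos 0: AUG -> M; peptide=M
pos 3: CUA -> L; peptide=ML
pos 6: CCC -> P; peptide=MLP
pos 9: GCG -> A; peptide=MLPA
pos 12: CGA -> R; peptide=MLPAR
pos 15: GGG -> G; peptide=MLPARG
pos 18: AGG -> R; peptide=MLPARGR
pos 21: CCU -> P; peptide=MLPARGRP
pos 24: AAG -> K; peptide=MLPARGRPK
pos 27: GGC -> G; peptide=MLPARGRPKG
pos 30: UAG -> STOP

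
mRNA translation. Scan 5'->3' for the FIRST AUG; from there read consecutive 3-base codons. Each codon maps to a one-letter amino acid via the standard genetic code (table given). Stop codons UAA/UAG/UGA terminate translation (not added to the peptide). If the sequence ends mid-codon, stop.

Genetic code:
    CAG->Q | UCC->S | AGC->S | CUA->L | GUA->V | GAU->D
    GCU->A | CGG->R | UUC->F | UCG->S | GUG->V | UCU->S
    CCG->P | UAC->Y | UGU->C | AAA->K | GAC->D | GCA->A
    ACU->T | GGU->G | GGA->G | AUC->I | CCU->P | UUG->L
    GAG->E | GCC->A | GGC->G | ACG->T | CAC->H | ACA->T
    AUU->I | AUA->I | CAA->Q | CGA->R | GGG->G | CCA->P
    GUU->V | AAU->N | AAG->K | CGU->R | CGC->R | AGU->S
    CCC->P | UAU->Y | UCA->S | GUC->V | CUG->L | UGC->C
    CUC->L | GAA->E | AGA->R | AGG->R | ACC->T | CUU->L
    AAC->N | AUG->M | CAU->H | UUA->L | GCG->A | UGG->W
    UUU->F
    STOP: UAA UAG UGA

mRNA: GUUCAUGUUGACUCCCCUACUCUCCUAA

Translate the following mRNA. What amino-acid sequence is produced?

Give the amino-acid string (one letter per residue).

start AUG at pos 4
pos 4: AUG -> M; peptide=M
pos 7: UUG -> L; peptide=ML
pos 10: ACU -> T; peptide=MLT
pos 13: CCC -> P; peptide=MLTP
pos 16: CUA -> L; peptide=MLTPL
pos 19: CUC -> L; peptide=MLTPLL
pos 22: UCC -> S; peptide=MLTPLLS
pos 25: UAA -> STOP

Answer: MLTPLLS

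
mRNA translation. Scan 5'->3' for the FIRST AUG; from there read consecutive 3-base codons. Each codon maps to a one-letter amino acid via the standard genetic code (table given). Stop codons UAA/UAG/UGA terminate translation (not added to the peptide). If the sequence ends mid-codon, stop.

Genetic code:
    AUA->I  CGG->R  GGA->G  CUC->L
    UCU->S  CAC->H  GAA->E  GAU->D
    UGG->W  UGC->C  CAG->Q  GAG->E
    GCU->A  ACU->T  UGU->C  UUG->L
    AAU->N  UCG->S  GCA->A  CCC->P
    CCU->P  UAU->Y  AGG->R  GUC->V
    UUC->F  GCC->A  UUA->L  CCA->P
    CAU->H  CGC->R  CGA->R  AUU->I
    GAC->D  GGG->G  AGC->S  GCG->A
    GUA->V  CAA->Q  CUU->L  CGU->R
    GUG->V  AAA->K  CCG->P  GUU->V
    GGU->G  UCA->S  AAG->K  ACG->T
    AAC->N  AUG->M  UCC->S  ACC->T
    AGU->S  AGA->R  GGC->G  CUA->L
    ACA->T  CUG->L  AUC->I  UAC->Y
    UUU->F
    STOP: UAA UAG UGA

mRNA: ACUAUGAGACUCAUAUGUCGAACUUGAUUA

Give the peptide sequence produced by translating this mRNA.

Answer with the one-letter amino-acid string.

Answer: MRLICRT

Derivation:
start AUG at pos 3
pos 3: AUG -> M; peptide=M
pos 6: AGA -> R; peptide=MR
pos 9: CUC -> L; peptide=MRL
pos 12: AUA -> I; peptide=MRLI
pos 15: UGU -> C; peptide=MRLIC
pos 18: CGA -> R; peptide=MRLICR
pos 21: ACU -> T; peptide=MRLICRT
pos 24: UGA -> STOP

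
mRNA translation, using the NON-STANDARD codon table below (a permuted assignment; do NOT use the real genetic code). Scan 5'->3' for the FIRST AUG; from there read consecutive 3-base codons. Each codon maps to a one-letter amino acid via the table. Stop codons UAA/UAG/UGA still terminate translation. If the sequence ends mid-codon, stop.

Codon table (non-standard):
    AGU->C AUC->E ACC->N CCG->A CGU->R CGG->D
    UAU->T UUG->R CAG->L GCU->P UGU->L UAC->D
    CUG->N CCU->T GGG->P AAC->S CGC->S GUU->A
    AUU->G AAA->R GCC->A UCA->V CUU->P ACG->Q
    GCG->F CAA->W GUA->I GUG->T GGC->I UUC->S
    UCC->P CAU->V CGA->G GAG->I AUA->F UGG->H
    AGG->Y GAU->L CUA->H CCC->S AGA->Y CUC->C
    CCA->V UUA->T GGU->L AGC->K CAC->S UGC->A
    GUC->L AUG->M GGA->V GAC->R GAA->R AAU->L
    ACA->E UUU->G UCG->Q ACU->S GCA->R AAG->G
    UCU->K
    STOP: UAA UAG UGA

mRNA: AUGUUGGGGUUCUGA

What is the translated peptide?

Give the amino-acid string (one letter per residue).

Answer: MRPS

Derivation:
start AUG at pos 0
pos 0: AUG -> M; peptide=M
pos 3: UUG -> R; peptide=MR
pos 6: GGG -> P; peptide=MRP
pos 9: UUC -> S; peptide=MRPS
pos 12: UGA -> STOP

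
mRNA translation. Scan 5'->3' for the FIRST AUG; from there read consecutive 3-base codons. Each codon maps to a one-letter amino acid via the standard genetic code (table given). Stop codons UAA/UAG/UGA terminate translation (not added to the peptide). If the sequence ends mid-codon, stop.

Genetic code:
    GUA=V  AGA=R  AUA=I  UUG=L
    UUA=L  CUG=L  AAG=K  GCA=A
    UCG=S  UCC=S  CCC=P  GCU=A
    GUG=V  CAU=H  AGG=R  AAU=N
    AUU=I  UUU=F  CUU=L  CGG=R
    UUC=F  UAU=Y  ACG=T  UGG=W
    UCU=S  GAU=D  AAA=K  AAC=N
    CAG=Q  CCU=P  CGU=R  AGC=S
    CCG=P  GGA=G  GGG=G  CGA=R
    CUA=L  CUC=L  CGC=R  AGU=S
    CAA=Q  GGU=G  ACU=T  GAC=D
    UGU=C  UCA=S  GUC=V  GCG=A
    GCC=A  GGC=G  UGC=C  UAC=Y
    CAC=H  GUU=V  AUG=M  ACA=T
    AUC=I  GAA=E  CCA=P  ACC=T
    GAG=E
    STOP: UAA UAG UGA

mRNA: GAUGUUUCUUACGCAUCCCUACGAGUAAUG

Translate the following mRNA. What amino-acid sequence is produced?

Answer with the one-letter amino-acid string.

start AUG at pos 1
pos 1: AUG -> M; peptide=M
pos 4: UUU -> F; peptide=MF
pos 7: CUU -> L; peptide=MFL
pos 10: ACG -> T; peptide=MFLT
pos 13: CAU -> H; peptide=MFLTH
pos 16: CCC -> P; peptide=MFLTHP
pos 19: UAC -> Y; peptide=MFLTHPY
pos 22: GAG -> E; peptide=MFLTHPYE
pos 25: UAA -> STOP

Answer: MFLTHPYE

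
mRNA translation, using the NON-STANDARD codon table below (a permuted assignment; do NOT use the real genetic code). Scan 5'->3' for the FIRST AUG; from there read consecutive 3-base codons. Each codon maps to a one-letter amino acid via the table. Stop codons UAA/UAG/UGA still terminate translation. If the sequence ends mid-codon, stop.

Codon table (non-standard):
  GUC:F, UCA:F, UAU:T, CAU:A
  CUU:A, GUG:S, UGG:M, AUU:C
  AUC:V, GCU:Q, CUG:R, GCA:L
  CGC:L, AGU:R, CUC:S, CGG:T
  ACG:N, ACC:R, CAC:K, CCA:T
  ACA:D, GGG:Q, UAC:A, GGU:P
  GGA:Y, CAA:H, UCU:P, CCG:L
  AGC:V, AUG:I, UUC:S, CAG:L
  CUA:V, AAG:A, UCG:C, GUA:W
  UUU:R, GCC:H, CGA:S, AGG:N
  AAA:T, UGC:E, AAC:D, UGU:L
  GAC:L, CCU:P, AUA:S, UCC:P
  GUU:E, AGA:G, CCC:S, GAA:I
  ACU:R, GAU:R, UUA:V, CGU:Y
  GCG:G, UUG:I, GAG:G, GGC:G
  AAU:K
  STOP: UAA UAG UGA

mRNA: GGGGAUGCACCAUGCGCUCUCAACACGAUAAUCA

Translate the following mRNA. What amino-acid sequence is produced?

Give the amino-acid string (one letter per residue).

Answer: IKAGSFDS

Derivation:
start AUG at pos 4
pos 4: AUG -> I; peptide=I
pos 7: CAC -> K; peptide=IK
pos 10: CAU -> A; peptide=IKA
pos 13: GCG -> G; peptide=IKAG
pos 16: CUC -> S; peptide=IKAGS
pos 19: UCA -> F; peptide=IKAGSF
pos 22: ACA -> D; peptide=IKAGSFD
pos 25: CGA -> S; peptide=IKAGSFDS
pos 28: UAA -> STOP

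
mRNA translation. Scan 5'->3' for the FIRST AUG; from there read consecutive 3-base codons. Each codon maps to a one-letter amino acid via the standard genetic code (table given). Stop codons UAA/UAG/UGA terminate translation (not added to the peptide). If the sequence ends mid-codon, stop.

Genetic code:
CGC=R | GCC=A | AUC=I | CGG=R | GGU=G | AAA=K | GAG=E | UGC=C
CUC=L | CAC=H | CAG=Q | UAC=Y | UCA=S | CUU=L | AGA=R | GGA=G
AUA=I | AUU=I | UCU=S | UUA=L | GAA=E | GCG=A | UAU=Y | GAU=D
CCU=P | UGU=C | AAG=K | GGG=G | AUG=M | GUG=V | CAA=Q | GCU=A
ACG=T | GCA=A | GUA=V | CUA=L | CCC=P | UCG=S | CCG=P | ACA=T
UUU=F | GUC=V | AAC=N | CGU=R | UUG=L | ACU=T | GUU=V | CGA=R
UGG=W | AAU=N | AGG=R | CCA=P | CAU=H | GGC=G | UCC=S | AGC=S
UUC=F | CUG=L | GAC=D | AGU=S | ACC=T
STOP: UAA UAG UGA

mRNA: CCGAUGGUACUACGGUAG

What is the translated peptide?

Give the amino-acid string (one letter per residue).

start AUG at pos 3
pos 3: AUG -> M; peptide=M
pos 6: GUA -> V; peptide=MV
pos 9: CUA -> L; peptide=MVL
pos 12: CGG -> R; peptide=MVLR
pos 15: UAG -> STOP

Answer: MVLR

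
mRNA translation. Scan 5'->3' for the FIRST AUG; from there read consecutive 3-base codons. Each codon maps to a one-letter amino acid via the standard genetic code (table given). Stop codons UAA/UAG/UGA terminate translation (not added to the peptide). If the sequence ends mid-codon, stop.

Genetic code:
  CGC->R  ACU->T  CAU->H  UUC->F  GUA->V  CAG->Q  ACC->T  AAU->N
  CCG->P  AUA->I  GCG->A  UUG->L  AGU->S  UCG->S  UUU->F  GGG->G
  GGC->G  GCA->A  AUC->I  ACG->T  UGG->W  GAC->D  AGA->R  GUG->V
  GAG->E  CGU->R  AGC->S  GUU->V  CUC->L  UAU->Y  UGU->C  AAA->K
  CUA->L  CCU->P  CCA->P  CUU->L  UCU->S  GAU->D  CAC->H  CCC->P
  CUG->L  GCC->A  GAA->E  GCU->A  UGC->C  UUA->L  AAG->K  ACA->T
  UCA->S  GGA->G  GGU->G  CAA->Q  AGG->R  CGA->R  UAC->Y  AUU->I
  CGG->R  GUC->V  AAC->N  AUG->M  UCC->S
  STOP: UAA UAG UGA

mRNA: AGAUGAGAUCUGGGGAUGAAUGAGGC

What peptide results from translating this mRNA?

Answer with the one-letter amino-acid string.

Answer: MRSGDE

Derivation:
start AUG at pos 2
pos 2: AUG -> M; peptide=M
pos 5: AGA -> R; peptide=MR
pos 8: UCU -> S; peptide=MRS
pos 11: GGG -> G; peptide=MRSG
pos 14: GAU -> D; peptide=MRSGD
pos 17: GAA -> E; peptide=MRSGDE
pos 20: UGA -> STOP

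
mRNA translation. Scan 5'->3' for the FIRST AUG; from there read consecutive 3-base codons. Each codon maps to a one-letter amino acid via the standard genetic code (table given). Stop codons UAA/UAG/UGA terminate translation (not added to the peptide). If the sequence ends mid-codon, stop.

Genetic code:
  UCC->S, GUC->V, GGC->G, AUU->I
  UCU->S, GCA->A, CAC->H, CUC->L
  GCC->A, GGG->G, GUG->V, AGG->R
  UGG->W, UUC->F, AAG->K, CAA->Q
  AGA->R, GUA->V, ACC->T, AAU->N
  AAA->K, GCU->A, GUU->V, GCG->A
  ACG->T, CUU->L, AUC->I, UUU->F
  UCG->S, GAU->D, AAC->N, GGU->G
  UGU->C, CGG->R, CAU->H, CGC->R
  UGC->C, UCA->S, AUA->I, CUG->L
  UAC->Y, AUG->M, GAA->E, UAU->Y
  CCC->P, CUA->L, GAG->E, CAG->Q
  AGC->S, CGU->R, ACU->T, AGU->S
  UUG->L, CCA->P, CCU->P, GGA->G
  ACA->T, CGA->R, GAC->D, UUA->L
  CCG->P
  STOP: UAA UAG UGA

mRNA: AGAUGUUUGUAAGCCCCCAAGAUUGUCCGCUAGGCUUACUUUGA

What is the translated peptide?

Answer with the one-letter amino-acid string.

start AUG at pos 2
pos 2: AUG -> M; peptide=M
pos 5: UUU -> F; peptide=MF
pos 8: GUA -> V; peptide=MFV
pos 11: AGC -> S; peptide=MFVS
pos 14: CCC -> P; peptide=MFVSP
pos 17: CAA -> Q; peptide=MFVSPQ
pos 20: GAU -> D; peptide=MFVSPQD
pos 23: UGU -> C; peptide=MFVSPQDC
pos 26: CCG -> P; peptide=MFVSPQDCP
pos 29: CUA -> L; peptide=MFVSPQDCPL
pos 32: GGC -> G; peptide=MFVSPQDCPLG
pos 35: UUA -> L; peptide=MFVSPQDCPLGL
pos 38: CUU -> L; peptide=MFVSPQDCPLGLL
pos 41: UGA -> STOP

Answer: MFVSPQDCPLGLL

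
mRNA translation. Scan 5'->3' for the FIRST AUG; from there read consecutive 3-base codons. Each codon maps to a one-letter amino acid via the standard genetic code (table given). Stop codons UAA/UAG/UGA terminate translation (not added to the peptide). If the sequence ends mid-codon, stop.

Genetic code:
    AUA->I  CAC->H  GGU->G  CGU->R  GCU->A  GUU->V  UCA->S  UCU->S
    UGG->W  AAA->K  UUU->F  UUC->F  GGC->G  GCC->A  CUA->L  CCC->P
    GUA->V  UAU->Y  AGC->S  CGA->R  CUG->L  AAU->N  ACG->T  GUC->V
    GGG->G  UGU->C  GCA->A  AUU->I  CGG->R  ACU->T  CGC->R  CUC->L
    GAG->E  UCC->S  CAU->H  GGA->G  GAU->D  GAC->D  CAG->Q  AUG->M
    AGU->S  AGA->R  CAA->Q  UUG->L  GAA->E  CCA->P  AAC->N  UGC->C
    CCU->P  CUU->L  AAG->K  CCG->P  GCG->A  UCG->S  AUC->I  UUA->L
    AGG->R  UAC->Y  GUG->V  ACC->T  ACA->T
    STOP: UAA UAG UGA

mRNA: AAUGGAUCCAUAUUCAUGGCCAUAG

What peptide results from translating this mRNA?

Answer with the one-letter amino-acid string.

start AUG at pos 1
pos 1: AUG -> M; peptide=M
pos 4: GAU -> D; peptide=MD
pos 7: CCA -> P; peptide=MDP
pos 10: UAU -> Y; peptide=MDPY
pos 13: UCA -> S; peptide=MDPYS
pos 16: UGG -> W; peptide=MDPYSW
pos 19: CCA -> P; peptide=MDPYSWP
pos 22: UAG -> STOP

Answer: MDPYSWP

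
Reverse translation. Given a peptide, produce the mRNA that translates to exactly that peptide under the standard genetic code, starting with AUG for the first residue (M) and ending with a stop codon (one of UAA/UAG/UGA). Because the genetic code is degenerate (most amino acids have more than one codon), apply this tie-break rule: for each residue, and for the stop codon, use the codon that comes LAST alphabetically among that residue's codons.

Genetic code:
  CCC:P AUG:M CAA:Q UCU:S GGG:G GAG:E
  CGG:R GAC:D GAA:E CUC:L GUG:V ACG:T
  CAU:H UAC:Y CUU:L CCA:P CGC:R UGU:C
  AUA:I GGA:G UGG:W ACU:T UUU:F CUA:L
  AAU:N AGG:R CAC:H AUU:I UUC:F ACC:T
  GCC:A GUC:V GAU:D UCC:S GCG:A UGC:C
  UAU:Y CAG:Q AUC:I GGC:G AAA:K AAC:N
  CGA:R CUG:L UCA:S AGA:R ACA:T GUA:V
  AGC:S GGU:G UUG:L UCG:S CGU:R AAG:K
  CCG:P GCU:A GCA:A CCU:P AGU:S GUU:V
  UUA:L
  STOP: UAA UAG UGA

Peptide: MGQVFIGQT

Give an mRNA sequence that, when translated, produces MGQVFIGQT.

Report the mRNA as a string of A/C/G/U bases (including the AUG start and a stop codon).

residue 1: M -> AUG (start codon)
residue 2: G codons sorted = GGA,GGC,GGG,GGU -> pick last = GGU
residue 3: Q codons sorted = CAA,CAG -> pick last = CAG
residue 4: V codons sorted = GUA,GUC,GUG,GUU -> pick last = GUU
residue 5: F codons sorted = UUC,UUU -> pick last = UUU
residue 6: I codons sorted = AUA,AUC,AUU -> pick last = AUU
residue 7: G codons sorted = GGA,GGC,GGG,GGU -> pick last = GGU
residue 8: Q codons sorted = CAA,CAG -> pick last = CAG
residue 9: T codons sorted = ACA,ACC,ACG,ACU -> pick last = ACU
terminator: stop codons sorted = UAA,UAG,UGA -> pick last = UGA

Answer: mRNA: AUGGGUCAGGUUUUUAUUGGUCAGACUUGA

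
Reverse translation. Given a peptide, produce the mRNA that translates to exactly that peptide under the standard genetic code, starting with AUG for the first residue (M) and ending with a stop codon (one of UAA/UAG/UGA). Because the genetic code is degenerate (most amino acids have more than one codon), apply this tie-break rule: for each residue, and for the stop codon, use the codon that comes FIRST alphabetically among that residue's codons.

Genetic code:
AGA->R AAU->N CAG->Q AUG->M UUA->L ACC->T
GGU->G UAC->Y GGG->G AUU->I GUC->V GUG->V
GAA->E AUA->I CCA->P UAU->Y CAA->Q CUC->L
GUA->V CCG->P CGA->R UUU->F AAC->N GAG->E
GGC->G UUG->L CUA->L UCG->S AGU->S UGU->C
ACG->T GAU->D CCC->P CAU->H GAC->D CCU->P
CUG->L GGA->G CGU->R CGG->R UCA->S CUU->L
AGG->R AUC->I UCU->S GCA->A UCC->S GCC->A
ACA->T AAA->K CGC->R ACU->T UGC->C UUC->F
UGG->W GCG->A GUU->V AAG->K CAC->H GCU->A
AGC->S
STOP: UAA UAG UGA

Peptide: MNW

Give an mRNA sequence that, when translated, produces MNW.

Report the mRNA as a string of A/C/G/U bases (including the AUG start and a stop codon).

Answer: mRNA: AUGAACUGGUAA

Derivation:
residue 1: M -> AUG (start codon)
residue 2: N codons sorted = AAC,AAU -> pick first = AAC
residue 3: W -> UGG (only codon)
terminator: stop codons sorted = UAA,UAG,UGA -> pick first = UAA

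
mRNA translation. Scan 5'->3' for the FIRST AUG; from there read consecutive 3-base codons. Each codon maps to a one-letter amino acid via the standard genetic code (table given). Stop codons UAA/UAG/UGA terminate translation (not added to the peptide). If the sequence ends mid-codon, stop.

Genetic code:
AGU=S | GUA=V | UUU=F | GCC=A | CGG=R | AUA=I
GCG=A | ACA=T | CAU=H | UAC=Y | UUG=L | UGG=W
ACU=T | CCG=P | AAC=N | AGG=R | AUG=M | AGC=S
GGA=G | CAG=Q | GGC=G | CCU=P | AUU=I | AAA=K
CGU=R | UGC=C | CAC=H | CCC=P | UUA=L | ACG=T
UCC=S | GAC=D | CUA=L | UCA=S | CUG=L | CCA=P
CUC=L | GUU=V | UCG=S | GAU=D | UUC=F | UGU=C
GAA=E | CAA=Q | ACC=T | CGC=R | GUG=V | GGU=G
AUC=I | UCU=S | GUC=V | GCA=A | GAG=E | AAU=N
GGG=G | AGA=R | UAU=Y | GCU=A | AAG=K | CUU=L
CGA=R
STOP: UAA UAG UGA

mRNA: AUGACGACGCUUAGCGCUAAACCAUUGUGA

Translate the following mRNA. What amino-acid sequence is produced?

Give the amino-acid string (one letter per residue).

Answer: MTTLSAKPL

Derivation:
start AUG at pos 0
pos 0: AUG -> M; peptide=M
pos 3: ACG -> T; peptide=MT
pos 6: ACG -> T; peptide=MTT
pos 9: CUU -> L; peptide=MTTL
pos 12: AGC -> S; peptide=MTTLS
pos 15: GCU -> A; peptide=MTTLSA
pos 18: AAA -> K; peptide=MTTLSAK
pos 21: CCA -> P; peptide=MTTLSAKP
pos 24: UUG -> L; peptide=MTTLSAKPL
pos 27: UGA -> STOP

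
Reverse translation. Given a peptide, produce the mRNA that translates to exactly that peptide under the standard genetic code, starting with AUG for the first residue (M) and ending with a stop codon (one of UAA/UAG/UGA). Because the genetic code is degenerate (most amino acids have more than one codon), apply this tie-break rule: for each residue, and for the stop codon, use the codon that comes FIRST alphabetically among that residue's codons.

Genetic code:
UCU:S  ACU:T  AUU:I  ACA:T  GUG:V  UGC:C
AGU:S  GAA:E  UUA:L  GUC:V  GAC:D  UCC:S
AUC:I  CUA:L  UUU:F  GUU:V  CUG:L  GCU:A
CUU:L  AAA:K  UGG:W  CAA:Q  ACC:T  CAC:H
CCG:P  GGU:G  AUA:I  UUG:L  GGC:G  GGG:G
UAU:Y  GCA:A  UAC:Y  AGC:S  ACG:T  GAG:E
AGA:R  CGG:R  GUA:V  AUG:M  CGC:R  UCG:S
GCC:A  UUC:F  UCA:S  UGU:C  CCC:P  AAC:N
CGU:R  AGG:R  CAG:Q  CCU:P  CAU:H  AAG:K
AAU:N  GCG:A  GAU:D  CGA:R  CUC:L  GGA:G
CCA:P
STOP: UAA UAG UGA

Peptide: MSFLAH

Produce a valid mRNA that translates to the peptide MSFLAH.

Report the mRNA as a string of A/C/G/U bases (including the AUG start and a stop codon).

residue 1: M -> AUG (start codon)
residue 2: S codons sorted = AGC,AGU,UCA,UCC,UCG,UCU -> pick first = AGC
residue 3: F codons sorted = UUC,UUU -> pick first = UUC
residue 4: L codons sorted = CUA,CUC,CUG,CUU,UUA,UUG -> pick first = CUA
residue 5: A codons sorted = GCA,GCC,GCG,GCU -> pick first = GCA
residue 6: H codons sorted = CAC,CAU -> pick first = CAC
terminator: stop codons sorted = UAA,UAG,UGA -> pick first = UAA

Answer: mRNA: AUGAGCUUCCUAGCACACUAA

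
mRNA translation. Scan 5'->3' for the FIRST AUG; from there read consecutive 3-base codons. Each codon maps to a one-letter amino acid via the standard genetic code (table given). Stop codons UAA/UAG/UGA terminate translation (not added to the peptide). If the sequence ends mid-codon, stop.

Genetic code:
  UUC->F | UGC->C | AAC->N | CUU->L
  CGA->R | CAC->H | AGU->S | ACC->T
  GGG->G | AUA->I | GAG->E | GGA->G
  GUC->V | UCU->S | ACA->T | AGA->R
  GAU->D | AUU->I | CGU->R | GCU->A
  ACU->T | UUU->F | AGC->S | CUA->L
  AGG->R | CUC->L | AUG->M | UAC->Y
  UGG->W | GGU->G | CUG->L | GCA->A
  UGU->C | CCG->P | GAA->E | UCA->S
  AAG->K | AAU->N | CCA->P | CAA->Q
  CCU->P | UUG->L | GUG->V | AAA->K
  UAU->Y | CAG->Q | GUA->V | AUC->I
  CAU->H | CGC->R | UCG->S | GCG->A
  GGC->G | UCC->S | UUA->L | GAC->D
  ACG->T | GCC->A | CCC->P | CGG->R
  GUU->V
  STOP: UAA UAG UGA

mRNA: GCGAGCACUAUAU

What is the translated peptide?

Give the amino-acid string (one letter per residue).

no AUG start codon found

Answer: (empty: no AUG start codon)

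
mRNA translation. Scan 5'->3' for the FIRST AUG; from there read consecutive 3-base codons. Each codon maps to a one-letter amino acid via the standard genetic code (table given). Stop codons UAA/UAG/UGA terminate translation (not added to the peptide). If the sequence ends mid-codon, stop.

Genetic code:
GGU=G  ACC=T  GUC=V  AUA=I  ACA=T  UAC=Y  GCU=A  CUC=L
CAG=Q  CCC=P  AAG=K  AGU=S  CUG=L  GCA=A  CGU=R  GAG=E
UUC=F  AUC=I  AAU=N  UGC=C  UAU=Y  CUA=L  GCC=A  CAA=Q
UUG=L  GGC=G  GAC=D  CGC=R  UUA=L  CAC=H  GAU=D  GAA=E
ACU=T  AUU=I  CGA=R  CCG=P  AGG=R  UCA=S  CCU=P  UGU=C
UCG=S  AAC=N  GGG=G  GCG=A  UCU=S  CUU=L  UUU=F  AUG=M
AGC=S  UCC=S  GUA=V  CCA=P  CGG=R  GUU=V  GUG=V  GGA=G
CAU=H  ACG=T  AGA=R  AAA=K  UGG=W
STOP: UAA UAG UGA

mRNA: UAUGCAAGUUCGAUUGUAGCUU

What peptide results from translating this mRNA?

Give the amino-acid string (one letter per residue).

start AUG at pos 1
pos 1: AUG -> M; peptide=M
pos 4: CAA -> Q; peptide=MQ
pos 7: GUU -> V; peptide=MQV
pos 10: CGA -> R; peptide=MQVR
pos 13: UUG -> L; peptide=MQVRL
pos 16: UAG -> STOP

Answer: MQVRL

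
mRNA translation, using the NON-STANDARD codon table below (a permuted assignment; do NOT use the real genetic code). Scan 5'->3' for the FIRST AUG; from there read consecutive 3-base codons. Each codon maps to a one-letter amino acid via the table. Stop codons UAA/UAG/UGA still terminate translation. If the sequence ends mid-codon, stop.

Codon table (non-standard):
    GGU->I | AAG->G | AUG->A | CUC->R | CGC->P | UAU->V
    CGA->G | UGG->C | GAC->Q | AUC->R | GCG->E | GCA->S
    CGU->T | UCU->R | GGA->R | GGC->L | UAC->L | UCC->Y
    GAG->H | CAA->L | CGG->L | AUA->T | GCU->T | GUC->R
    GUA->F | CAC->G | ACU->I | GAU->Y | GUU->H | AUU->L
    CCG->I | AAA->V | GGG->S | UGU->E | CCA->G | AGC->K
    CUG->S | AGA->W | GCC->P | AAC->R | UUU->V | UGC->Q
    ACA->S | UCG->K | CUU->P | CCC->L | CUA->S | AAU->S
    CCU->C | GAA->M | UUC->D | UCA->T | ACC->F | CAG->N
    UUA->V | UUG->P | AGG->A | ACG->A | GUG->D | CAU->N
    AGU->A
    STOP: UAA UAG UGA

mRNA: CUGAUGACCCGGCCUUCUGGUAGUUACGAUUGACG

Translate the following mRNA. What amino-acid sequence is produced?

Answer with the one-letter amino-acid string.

Answer: AFLCRIALY

Derivation:
start AUG at pos 3
pos 3: AUG -> A; peptide=A
pos 6: ACC -> F; peptide=AF
pos 9: CGG -> L; peptide=AFL
pos 12: CCU -> C; peptide=AFLC
pos 15: UCU -> R; peptide=AFLCR
pos 18: GGU -> I; peptide=AFLCRI
pos 21: AGU -> A; peptide=AFLCRIA
pos 24: UAC -> L; peptide=AFLCRIAL
pos 27: GAU -> Y; peptide=AFLCRIALY
pos 30: UGA -> STOP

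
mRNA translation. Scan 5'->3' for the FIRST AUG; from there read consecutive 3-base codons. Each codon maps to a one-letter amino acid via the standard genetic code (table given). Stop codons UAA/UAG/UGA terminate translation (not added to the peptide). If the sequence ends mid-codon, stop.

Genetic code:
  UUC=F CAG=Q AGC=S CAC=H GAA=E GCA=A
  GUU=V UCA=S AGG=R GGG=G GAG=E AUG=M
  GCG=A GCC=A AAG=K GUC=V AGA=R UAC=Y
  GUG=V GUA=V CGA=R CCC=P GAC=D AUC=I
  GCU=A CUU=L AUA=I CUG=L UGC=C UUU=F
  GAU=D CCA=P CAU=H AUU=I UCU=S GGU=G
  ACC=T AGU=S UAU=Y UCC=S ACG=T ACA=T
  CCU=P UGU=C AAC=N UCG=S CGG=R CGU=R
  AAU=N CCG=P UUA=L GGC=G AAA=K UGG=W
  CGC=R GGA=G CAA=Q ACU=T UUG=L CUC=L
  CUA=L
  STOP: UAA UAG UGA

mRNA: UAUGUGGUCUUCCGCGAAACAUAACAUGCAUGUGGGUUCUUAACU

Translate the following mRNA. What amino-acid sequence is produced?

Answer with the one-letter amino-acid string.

Answer: MWSSAKHNMHVGS

Derivation:
start AUG at pos 1
pos 1: AUG -> M; peptide=M
pos 4: UGG -> W; peptide=MW
pos 7: UCU -> S; peptide=MWS
pos 10: UCC -> S; peptide=MWSS
pos 13: GCG -> A; peptide=MWSSA
pos 16: AAA -> K; peptide=MWSSAK
pos 19: CAU -> H; peptide=MWSSAKH
pos 22: AAC -> N; peptide=MWSSAKHN
pos 25: AUG -> M; peptide=MWSSAKHNM
pos 28: CAU -> H; peptide=MWSSAKHNMH
pos 31: GUG -> V; peptide=MWSSAKHNMHV
pos 34: GGU -> G; peptide=MWSSAKHNMHVG
pos 37: UCU -> S; peptide=MWSSAKHNMHVGS
pos 40: UAA -> STOP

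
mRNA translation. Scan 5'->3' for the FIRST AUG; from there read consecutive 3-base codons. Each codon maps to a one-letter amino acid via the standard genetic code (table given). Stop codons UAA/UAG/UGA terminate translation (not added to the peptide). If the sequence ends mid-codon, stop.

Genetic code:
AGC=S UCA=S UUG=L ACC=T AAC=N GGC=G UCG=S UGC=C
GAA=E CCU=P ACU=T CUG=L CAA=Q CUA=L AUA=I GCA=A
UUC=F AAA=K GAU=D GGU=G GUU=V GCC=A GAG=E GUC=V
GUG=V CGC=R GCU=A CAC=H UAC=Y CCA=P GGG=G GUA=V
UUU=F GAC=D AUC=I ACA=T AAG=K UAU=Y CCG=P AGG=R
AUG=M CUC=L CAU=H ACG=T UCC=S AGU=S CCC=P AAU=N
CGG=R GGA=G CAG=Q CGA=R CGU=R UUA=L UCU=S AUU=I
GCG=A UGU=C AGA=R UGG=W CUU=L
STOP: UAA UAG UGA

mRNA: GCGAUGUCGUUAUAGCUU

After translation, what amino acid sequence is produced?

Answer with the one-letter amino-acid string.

start AUG at pos 3
pos 3: AUG -> M; peptide=M
pos 6: UCG -> S; peptide=MS
pos 9: UUA -> L; peptide=MSL
pos 12: UAG -> STOP

Answer: MSL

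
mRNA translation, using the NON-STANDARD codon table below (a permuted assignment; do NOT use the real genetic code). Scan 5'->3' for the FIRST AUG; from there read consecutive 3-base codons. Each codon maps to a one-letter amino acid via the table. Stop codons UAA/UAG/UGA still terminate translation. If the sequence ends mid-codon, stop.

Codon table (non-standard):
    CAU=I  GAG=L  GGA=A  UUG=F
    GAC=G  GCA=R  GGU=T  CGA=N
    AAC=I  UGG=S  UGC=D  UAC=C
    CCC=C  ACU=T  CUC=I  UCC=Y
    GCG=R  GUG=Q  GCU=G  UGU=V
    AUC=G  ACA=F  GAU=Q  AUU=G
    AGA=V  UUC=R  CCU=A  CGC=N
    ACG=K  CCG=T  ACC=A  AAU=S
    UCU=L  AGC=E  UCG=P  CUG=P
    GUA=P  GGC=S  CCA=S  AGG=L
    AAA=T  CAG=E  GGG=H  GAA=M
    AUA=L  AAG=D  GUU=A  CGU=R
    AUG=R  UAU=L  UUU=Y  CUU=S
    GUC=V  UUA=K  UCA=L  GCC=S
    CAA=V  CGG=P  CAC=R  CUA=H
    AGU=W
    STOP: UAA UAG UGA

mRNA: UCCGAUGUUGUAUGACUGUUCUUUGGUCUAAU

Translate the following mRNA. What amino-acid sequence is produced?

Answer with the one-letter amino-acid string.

start AUG at pos 4
pos 4: AUG -> R; peptide=R
pos 7: UUG -> F; peptide=RF
pos 10: UAU -> L; peptide=RFL
pos 13: GAC -> G; peptide=RFLG
pos 16: UGU -> V; peptide=RFLGV
pos 19: UCU -> L; peptide=RFLGVL
pos 22: UUG -> F; peptide=RFLGVLF
pos 25: GUC -> V; peptide=RFLGVLFV
pos 28: UAA -> STOP

Answer: RFLGVLFV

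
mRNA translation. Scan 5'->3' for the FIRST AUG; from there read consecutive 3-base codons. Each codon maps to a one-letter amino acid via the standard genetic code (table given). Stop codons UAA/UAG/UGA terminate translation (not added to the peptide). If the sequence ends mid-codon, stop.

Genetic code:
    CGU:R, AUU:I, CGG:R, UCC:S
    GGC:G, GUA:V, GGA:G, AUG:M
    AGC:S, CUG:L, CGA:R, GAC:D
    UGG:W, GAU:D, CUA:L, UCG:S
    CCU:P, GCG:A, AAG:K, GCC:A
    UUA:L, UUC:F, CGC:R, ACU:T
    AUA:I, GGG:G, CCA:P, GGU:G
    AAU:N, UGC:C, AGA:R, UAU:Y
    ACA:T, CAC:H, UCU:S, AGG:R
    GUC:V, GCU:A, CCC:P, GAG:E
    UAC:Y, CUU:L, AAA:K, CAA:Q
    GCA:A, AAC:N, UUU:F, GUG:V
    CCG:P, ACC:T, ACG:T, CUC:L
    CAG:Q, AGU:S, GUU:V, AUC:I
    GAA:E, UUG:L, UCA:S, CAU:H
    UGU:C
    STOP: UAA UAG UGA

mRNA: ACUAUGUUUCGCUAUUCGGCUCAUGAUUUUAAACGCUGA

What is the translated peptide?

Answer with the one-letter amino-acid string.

Answer: MFRYSAHDFKR

Derivation:
start AUG at pos 3
pos 3: AUG -> M; peptide=M
pos 6: UUU -> F; peptide=MF
pos 9: CGC -> R; peptide=MFR
pos 12: UAU -> Y; peptide=MFRY
pos 15: UCG -> S; peptide=MFRYS
pos 18: GCU -> A; peptide=MFRYSA
pos 21: CAU -> H; peptide=MFRYSAH
pos 24: GAU -> D; peptide=MFRYSAHD
pos 27: UUU -> F; peptide=MFRYSAHDF
pos 30: AAA -> K; peptide=MFRYSAHDFK
pos 33: CGC -> R; peptide=MFRYSAHDFKR
pos 36: UGA -> STOP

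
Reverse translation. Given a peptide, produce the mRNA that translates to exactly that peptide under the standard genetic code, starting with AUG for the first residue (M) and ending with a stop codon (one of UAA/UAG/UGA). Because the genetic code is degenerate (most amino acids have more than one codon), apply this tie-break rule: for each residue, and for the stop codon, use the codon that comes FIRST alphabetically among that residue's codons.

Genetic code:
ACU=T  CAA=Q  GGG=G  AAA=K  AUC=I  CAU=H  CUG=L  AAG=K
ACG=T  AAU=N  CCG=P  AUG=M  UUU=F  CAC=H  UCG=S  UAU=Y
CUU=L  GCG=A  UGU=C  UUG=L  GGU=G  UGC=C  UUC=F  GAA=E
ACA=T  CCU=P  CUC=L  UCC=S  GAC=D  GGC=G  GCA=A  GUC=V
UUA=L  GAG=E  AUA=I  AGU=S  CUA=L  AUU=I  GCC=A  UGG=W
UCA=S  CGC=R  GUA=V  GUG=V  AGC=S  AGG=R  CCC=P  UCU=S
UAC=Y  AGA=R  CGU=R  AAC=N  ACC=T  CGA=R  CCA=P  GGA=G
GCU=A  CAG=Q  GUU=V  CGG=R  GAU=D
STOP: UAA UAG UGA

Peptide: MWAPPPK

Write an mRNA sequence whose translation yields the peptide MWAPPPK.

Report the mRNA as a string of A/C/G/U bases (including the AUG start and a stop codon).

residue 1: M -> AUG (start codon)
residue 2: W -> UGG (only codon)
residue 3: A codons sorted = GCA,GCC,GCG,GCU -> pick first = GCA
residue 4: P codons sorted = CCA,CCC,CCG,CCU -> pick first = CCA
residue 5: P codons sorted = CCA,CCC,CCG,CCU -> pick first = CCA
residue 6: P codons sorted = CCA,CCC,CCG,CCU -> pick first = CCA
residue 7: K codons sorted = AAA,AAG -> pick first = AAA
terminator: stop codons sorted = UAA,UAG,UGA -> pick first = UAA

Answer: mRNA: AUGUGGGCACCACCACCAAAAUAA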